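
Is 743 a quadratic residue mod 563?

Reduce the numerator: 743 ≡ 180 (mod 563), so (743/563) = (180/563).
Factor out 2: 180 = 2^2·45. Since 563 ≡ 3 (mod 8), (2/563) = -1, and (2/563)^2 = +1. Now have (45/563).
45 ≡ 1 (mod 4), so quadratic reciprocity gives (45/563) = (563/45). Reduce: 563 ≡ 23 (mod 45). Now have (23/45).
45 ≡ 1 (mod 4), so quadratic reciprocity gives (23/45) = (45/23). Reduce: 45 ≡ 22 (mod 23). Now have (22/23).
Factor out 2: 22 = 2·11. Since 23 ≡ 7 (mod 8), (2/23) = +1. Now have (11/23).
Both 11 ≡ 3 and 23 ≡ 3 (mod 4), so reciprocity gives (11/23) = -(23/11). Reduce: 23 ≡ 1 (mod 11). Now have -(1/11).
(1/11) = 1. Collecting the sign factors: -1.
The Legendre symbol is -1, so x^2 ≡ 743 (mod 563) has no solution.

no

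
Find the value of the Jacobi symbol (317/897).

1

317 ≡ 1 (mod 4), so quadratic reciprocity gives (317/897) = (897/317). Reduce: 897 ≡ 263 (mod 317). Now have (263/317).
317 ≡ 1 (mod 4), so quadratic reciprocity gives (263/317) = (317/263). Reduce: 317 ≡ 54 (mod 263). Now have (54/263).
Factor out 2: 54 = 2·27. Since 263 ≡ 7 (mod 8), (2/263) = +1. Now have (27/263).
Both 27 ≡ 3 and 263 ≡ 3 (mod 4), so reciprocity gives (27/263) = -(263/27). Reduce: 263 ≡ 20 (mod 27). Now have -(20/27).
Factor out 2: 20 = 2^2·5. Since 27 ≡ 3 (mod 8), (2/27) = -1, and (2/27)^2 = +1. Now have -(5/27).
5 ≡ 1 (mod 4), so quadratic reciprocity gives (5/27) = (27/5). Reduce: 27 ≡ 2 (mod 5). Now have -(2/5).
Factor out 2: 2 = 2. Since 5 ≡ 5 (mod 8), (2/5) = -1. Now have (1/5).
(1/5) = 1. Collecting the sign factors: 1.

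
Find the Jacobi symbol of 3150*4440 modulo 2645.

0

By multiplicativity, (3150·4440/2645) = (3150/2645)·(4440/2645).
First factor (3150/2645):
Reduce the numerator: 3150 ≡ 505 (mod 2645), so (3150/2645) = (505/2645).
505 ≡ 1 (mod 4), so quadratic reciprocity gives (505/2645) = (2645/505). Reduce: 2645 ≡ 120 (mod 505). Now have (120/505).
Factor out 2: 120 = 2^3·15. Since 505 ≡ 1 (mod 8), (2/505) = +1, and (2/505)^3 = +1. Now have (15/505).
505 ≡ 1 (mod 4), so quadratic reciprocity gives (15/505) = (505/15). Reduce: 505 ≡ 10 (mod 15). Now have (10/15).
Factor out 2: 10 = 2·5. Since 15 ≡ 7 (mod 8), (2/15) = +1. Now have (5/15).
5 ≡ 1 (mod 4), so quadratic reciprocity gives (5/15) = (15/5). Reduce: 15 ≡ 0 (mod 5). Now have (0/5).
The numerator is now 0 with denominator 5 > 1: the symbol is 0.
Second factor (4440/2645):
Reduce the numerator: 4440 ≡ 1795 (mod 2645), so (4440/2645) = (1795/2645).
2645 ≡ 1 (mod 4), so quadratic reciprocity gives (1795/2645) = (2645/1795). Reduce: 2645 ≡ 850 (mod 1795). Now have (850/1795).
Factor out 2: 850 = 2·425. Since 1795 ≡ 3 (mod 8), (2/1795) = -1. Now have -(425/1795).
425 ≡ 1 (mod 4), so quadratic reciprocity gives (425/1795) = (1795/425). Reduce: 1795 ≡ 95 (mod 425). Now have -(95/425).
425 ≡ 1 (mod 4), so quadratic reciprocity gives (95/425) = (425/95). Reduce: 425 ≡ 45 (mod 95). Now have -(45/95).
45 ≡ 1 (mod 4), so quadratic reciprocity gives (45/95) = (95/45). Reduce: 95 ≡ 5 (mod 45). Now have -(5/45).
5 ≡ 1 (mod 4), so quadratic reciprocity gives (5/45) = (45/5). Reduce: 45 ≡ 0 (mod 5). Now have -(0/5).
The numerator is now 0 with denominator 5 > 1: the symbol is 0.
Product: (0)·(0) = 0.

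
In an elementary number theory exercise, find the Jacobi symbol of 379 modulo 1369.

1

1369 ≡ 1 (mod 4), so quadratic reciprocity gives (379|1369) = (1369|379). Reduce: 1369 ≡ 232 (mod 379). Now have (232|379).
Factor out 2: 232 = 2^3·29. Since 379 ≡ 3 (mod 8), (2|379) = -1, and (2|379)^3 = -1. Now have -(29|379).
29 ≡ 1 (mod 4), so quadratic reciprocity gives (29|379) = (379|29). Reduce: 379 ≡ 2 (mod 29). Now have -(2|29).
Factor out 2: 2 = 2. Since 29 ≡ 5 (mod 8), (2|29) = -1. Now have (1|29).
(1|29) = 1. Collecting the sign factors: 1.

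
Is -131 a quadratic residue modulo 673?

no

(-131/673)
  = (131/673)    [673 ≡ 1 mod 4 ⇒ (-1/673) = +1]
  = (673/131)    [QR: 673 ≡ 1 mod 4, sign kept]
  = (18/131)    [673 ≡ 18 mod 131]
  = -(9/131)    [131 ≡ 3 mod 8 ⇒ (2/131) = -1]
  = -(131/9)    [QR: 9 ≡ 1 mod 4, sign kept]
  = -(5/9)    [131 ≡ 5 mod 9]
  = -(9/5)    [QR: 5 ≡ 1 mod 4, sign kept]
  = -(4/5)    [9 ≡ 4 mod 5]
  = -(1/5)    [5 ≡ 5 mod 8 ⇒ (2/5)^2 = +1]
  = -1    [(1/5) = 1]
(-131/673) = -1, and 673 is prime, so -131 is not a quadratic residue mod 673.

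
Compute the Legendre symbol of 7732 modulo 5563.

Reduce the numerator: 7732 ≡ 2169 (mod 5563), so (7732 / 5563) = (2169 / 5563).
2169 ≡ 1 (mod 4), so quadratic reciprocity gives (2169 / 5563) = (5563 / 2169). Reduce: 5563 ≡ 1225 (mod 2169). Now have (1225 / 2169).
1225 ≡ 1 (mod 4), so quadratic reciprocity gives (1225 / 2169) = (2169 / 1225). Reduce: 2169 ≡ 944 (mod 1225). Now have (944 / 1225).
Factor out 2: 944 = 2^4·59. Since 1225 ≡ 1 (mod 8), (2 / 1225) = +1, and (2 / 1225)^4 = +1. Now have (59 / 1225).
1225 ≡ 1 (mod 4), so quadratic reciprocity gives (59 / 1225) = (1225 / 59). Reduce: 1225 ≡ 45 (mod 59). Now have (45 / 59).
45 ≡ 1 (mod 4), so quadratic reciprocity gives (45 / 59) = (59 / 45). Reduce: 59 ≡ 14 (mod 45). Now have (14 / 45).
Factor out 2: 14 = 2·7. Since 45 ≡ 5 (mod 8), (2 / 45) = -1. Now have -(7 / 45).
45 ≡ 1 (mod 4), so quadratic reciprocity gives (7 / 45) = (45 / 7). Reduce: 45 ≡ 3 (mod 7). Now have -(3 / 7).
Both 3 ≡ 3 and 7 ≡ 3 (mod 4), so reciprocity gives (3 / 7) = -(7 / 3). Reduce: 7 ≡ 1 (mod 3). Now have (1 / 3).
(1 / 3) = 1. Collecting the sign factors: 1.

1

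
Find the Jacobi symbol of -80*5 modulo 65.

By multiplicativity, (-80·5/65) = (-80/65)·(5/65).
First factor (-80/65):
Pull out -1: (-80/65) = (-1/65)·(80/65). Since 65 ≡ 1 (mod 4), (-1/65) = +1. Now have (80/65).
Reduce the numerator: 80 ≡ 15 (mod 65), so (80/65) = (15/65).
65 ≡ 1 (mod 4), so quadratic reciprocity gives (15/65) = (65/15). Reduce: 65 ≡ 5 (mod 15). Now have (5/15).
5 ≡ 1 (mod 4), so quadratic reciprocity gives (5/15) = (15/5). Reduce: 15 ≡ 0 (mod 5). Now have (0/5).
The numerator is now 0 with denominator 5 > 1: the symbol is 0.
Second factor (5/65):
5 ≡ 1 (mod 4), so quadratic reciprocity gives (5/65) = (65/5). Reduce: 65 ≡ 0 (mod 5). Now have (0/5).
The numerator is now 0 with denominator 5 > 1: the symbol is 0.
Product: (0)·(0) = 0.

0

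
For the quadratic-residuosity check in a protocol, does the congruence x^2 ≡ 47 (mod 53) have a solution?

yes

53 ≡ 1 (mod 4), so quadratic reciprocity gives (47/53) = (53/47). Reduce: 53 ≡ 6 (mod 47). Now have (6/47).
Factor out 2: 6 = 2·3. Since 47 ≡ 7 (mod 8), (2/47) = +1. Now have (3/47).
Both 3 ≡ 3 and 47 ≡ 3 (mod 4), so reciprocity gives (3/47) = -(47/3). Reduce: 47 ≡ 2 (mod 3). Now have -(2/3).
Factor out 2: 2 = 2. Since 3 ≡ 3 (mod 8), (2/3) = -1. Now have (1/3).
(1/3) = 1. Collecting the sign factors: 1.
The Legendre symbol is 1, so x^2 ≡ 47 (mod 53) has solution.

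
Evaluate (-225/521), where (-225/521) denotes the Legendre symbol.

1

Reduce the numerator: -225 ≡ 296 (mod 521), so (-225/521) = (296/521).
Factor out 2: 296 = 2^3·37. Since 521 ≡ 1 (mod 8), (2/521) = +1, and (2/521)^3 = +1. Now have (37/521).
37 ≡ 1 (mod 4), so quadratic reciprocity gives (37/521) = (521/37). Reduce: 521 ≡ 3 (mod 37). Now have (3/37).
37 ≡ 1 (mod 4), so quadratic reciprocity gives (3/37) = (37/3). Reduce: 37 ≡ 1 (mod 3). Now have (1/3).
(1/3) = 1. Collecting the sign factors: 1.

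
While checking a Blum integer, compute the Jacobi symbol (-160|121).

1

(-160|121)
  = (82|121)    [-160 ≡ 82 mod 121]
  = (41|121)    [121 ≡ 1 mod 8 ⇒ (2|121) = +1]
  = (121|41)    [QR: 41 ≡ 1 mod 4, sign kept]
  = (39|41)    [121 ≡ 39 mod 41]
  = (41|39)    [QR: 41 ≡ 1 mod 4, sign kept]
  = (2|39)    [41 ≡ 2 mod 39]
  = (1|39)    [39 ≡ 7 mod 8 ⇒ (2|39) = +1]
  = 1    [(1|39) = 1]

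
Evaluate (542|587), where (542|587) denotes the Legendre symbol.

Factor out 2: 542 = 2·271. Since 587 ≡ 3 (mod 8), (2|587) = -1. Now have -(271|587).
Both 271 ≡ 3 and 587 ≡ 3 (mod 4), so reciprocity gives (271|587) = -(587|271). Reduce: 587 ≡ 45 (mod 271). Now have (45|271).
45 ≡ 1 (mod 4), so quadratic reciprocity gives (45|271) = (271|45). Reduce: 271 ≡ 1 (mod 45). Now have (1|45).
(1|45) = 1. Collecting the sign factors: 1.

1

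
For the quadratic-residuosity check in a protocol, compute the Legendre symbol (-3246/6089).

1

Reduce the numerator: -3246 ≡ 2843 (mod 6089), so (-3246/6089) = (2843/6089).
6089 ≡ 1 (mod 4), so quadratic reciprocity gives (2843/6089) = (6089/2843). Reduce: 6089 ≡ 403 (mod 2843). Now have (403/2843).
Both 403 ≡ 3 and 2843 ≡ 3 (mod 4), so reciprocity gives (403/2843) = -(2843/403). Reduce: 2843 ≡ 22 (mod 403). Now have -(22/403).
Factor out 2: 22 = 2·11. Since 403 ≡ 3 (mod 8), (2/403) = -1. Now have (11/403).
Both 11 ≡ 3 and 403 ≡ 3 (mod 4), so reciprocity gives (11/403) = -(403/11). Reduce: 403 ≡ 7 (mod 11). Now have -(7/11).
Both 7 ≡ 3 and 11 ≡ 3 (mod 4), so reciprocity gives (7/11) = -(11/7). Reduce: 11 ≡ 4 (mod 7). Now have (4/7).
Factor out 2: 4 = 2^2. Since 7 ≡ 7 (mod 8), (2/7) = +1, and (2/7)^2 = +1. Now have (1/7).
(1/7) = 1. Collecting the sign factors: 1.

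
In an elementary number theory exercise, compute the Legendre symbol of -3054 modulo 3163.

Pull out -1: (-3054/3163) = (-1/3163)·(3054/3163). Since 3163 ≡ 3 (mod 4), (-1/3163) = -1. Now have -(3054/3163).
Factor out 2: 3054 = 2·1527. Since 3163 ≡ 3 (mod 8), (2/3163) = -1. Now have (1527/3163).
Both 1527 ≡ 3 and 3163 ≡ 3 (mod 4), so reciprocity gives (1527/3163) = -(3163/1527). Reduce: 3163 ≡ 109 (mod 1527). Now have -(109/1527).
109 ≡ 1 (mod 4), so quadratic reciprocity gives (109/1527) = (1527/109). Reduce: 1527 ≡ 1 (mod 109). Now have -(1/109).
(1/109) = 1. Collecting the sign factors: -1.

-1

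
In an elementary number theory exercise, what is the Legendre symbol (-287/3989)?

Pull out -1: (-287/3989) = (-1/3989)·(287/3989). Since 3989 ≡ 1 (mod 4), (-1/3989) = +1. Now have (287/3989).
3989 ≡ 1 (mod 4), so quadratic reciprocity gives (287/3989) = (3989/287). Reduce: 3989 ≡ 258 (mod 287). Now have (258/287).
Factor out 2: 258 = 2·129. Since 287 ≡ 7 (mod 8), (2/287) = +1. Now have (129/287).
129 ≡ 1 (mod 4), so quadratic reciprocity gives (129/287) = (287/129). Reduce: 287 ≡ 29 (mod 129). Now have (29/129).
29 ≡ 1 (mod 4), so quadratic reciprocity gives (29/129) = (129/29). Reduce: 129 ≡ 13 (mod 29). Now have (13/29).
13 ≡ 1 (mod 4), so quadratic reciprocity gives (13/29) = (29/13). Reduce: 29 ≡ 3 (mod 13). Now have (3/13).
13 ≡ 1 (mod 4), so quadratic reciprocity gives (3/13) = (13/3). Reduce: 13 ≡ 1 (mod 3). Now have (1/3).
(1/3) = 1. Collecting the sign factors: 1.

1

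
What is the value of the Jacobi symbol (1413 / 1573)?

1

(1413 / 1573)
  = (1573 / 1413)    [QR: 1413 ≡ 1 mod 4, sign kept]
  = (160 / 1413)    [1573 ≡ 160 mod 1413]
  = -(5 / 1413)    [1413 ≡ 5 mod 8 ⇒ (2 / 1413)^5 = -1]
  = -(1413 / 5)    [QR: 5 ≡ 1 mod 4, sign kept]
  = -(3 / 5)    [1413 ≡ 3 mod 5]
  = -(5 / 3)    [QR: 5 ≡ 1 mod 4, sign kept]
  = -(2 / 3)    [5 ≡ 2 mod 3]
  = (1 / 3)    [3 ≡ 3 mod 8 ⇒ (2 / 3) = -1]
  = 1    [(1 / 3) = 1]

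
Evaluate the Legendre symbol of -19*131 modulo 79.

By multiplicativity, (-19·131/79) = (-19/79)·(131/79).
First factor (-19/79):
Reduce the numerator: -19 ≡ 60 (mod 79), so (-19/79) = (60/79).
Factor out 2: 60 = 2^2·15. Since 79 ≡ 7 (mod 8), (2/79) = +1, and (2/79)^2 = +1. Now have (15/79).
Both 15 ≡ 3 and 79 ≡ 3 (mod 4), so reciprocity gives (15/79) = -(79/15). Reduce: 79 ≡ 4 (mod 15). Now have -(4/15).
Factor out 2: 4 = 2^2. Since 15 ≡ 7 (mod 8), (2/15) = +1, and (2/15)^2 = +1. Now have -(1/15).
(1/15) = 1. Collecting the sign factors: -1.
Second factor (131/79):
Reduce the numerator: 131 ≡ 52 (mod 79), so (131/79) = (52/79).
Factor out 2: 52 = 2^2·13. Since 79 ≡ 7 (mod 8), (2/79) = +1, and (2/79)^2 = +1. Now have (13/79).
13 ≡ 1 (mod 4), so quadratic reciprocity gives (13/79) = (79/13). Reduce: 79 ≡ 1 (mod 13). Now have (1/13).
(1/13) = 1. Collecting the sign factors: 1.
Product: (-1)·(1) = -1.

-1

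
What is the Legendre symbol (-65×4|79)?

By multiplicativity, (-65·4|79) = (-65|79)·(4|79).
First factor (-65|79):
Pull out -1: (-65|79) = (-1|79)·(65|79). Since 79 ≡ 3 (mod 4), (-1|79) = -1. Now have -(65|79).
65 ≡ 1 (mod 4), so quadratic reciprocity gives (65|79) = (79|65). Reduce: 79 ≡ 14 (mod 65). Now have -(14|65).
Factor out 2: 14 = 2·7. Since 65 ≡ 1 (mod 8), (2|65) = +1. Now have -(7|65).
65 ≡ 1 (mod 4), so quadratic reciprocity gives (7|65) = (65|7). Reduce: 65 ≡ 2 (mod 7). Now have -(2|7).
Factor out 2: 2 = 2. Since 7 ≡ 7 (mod 8), (2|7) = +1. Now have -(1|7).
(1|7) = 1. Collecting the sign factors: -1.
Second factor (4|79):
Factor out 2: 4 = 2^2. Since 79 ≡ 7 (mod 8), (2|79) = +1, and (2|79)^2 = +1. Now have (1|79).
(1|79) = 1. Collecting the sign factors: 1.
Product: (-1)·(1) = -1.

-1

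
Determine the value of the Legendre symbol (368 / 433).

-1

(368 / 433)
  = (23 / 433)    [433 ≡ 1 mod 8 ⇒ (2 / 433)^4 = +1]
  = (433 / 23)    [QR: 433 ≡ 1 mod 4, sign kept]
  = (19 / 23)    [433 ≡ 19 mod 23]
  = -(23 / 19)    [QR: both ≡ 3 mod 4, sign flips]
  = -(4 / 19)    [23 ≡ 4 mod 19]
  = -(1 / 19)    [19 ≡ 3 mod 8 ⇒ (2 / 19)^2 = +1]
  = -1    [(1 / 19) = 1]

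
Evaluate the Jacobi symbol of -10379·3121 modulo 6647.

By multiplicativity, (-10379·3121/6647) = (-10379/6647)·(3121/6647).
First factor (-10379/6647):
Reduce the numerator: -10379 ≡ 2915 (mod 6647), so (-10379/6647) = (2915/6647).
Both 2915 ≡ 3 and 6647 ≡ 3 (mod 4), so reciprocity gives (2915/6647) = -(6647/2915). Reduce: 6647 ≡ 817 (mod 2915). Now have -(817/2915).
817 ≡ 1 (mod 4), so quadratic reciprocity gives (817/2915) = (2915/817). Reduce: 2915 ≡ 464 (mod 817). Now have -(464/817).
Factor out 2: 464 = 2^4·29. Since 817 ≡ 1 (mod 8), (2/817) = +1, and (2/817)^4 = +1. Now have -(29/817).
29 ≡ 1 (mod 4), so quadratic reciprocity gives (29/817) = (817/29). Reduce: 817 ≡ 5 (mod 29). Now have -(5/29).
5 ≡ 1 (mod 4), so quadratic reciprocity gives (5/29) = (29/5). Reduce: 29 ≡ 4 (mod 5). Now have -(4/5).
Factor out 2: 4 = 2^2. Since 5 ≡ 5 (mod 8), (2/5) = -1, and (2/5)^2 = +1. Now have -(1/5).
(1/5) = 1. Collecting the sign factors: -1.
Second factor (3121/6647):
3121 ≡ 1 (mod 4), so quadratic reciprocity gives (3121/6647) = (6647/3121). Reduce: 6647 ≡ 405 (mod 3121). Now have (405/3121).
405 ≡ 1 (mod 4), so quadratic reciprocity gives (405/3121) = (3121/405). Reduce: 3121 ≡ 286 (mod 405). Now have (286/405).
Factor out 2: 286 = 2·143. Since 405 ≡ 5 (mod 8), (2/405) = -1. Now have -(143/405).
405 ≡ 1 (mod 4), so quadratic reciprocity gives (143/405) = (405/143). Reduce: 405 ≡ 119 (mod 143). Now have -(119/143).
Both 119 ≡ 3 and 143 ≡ 3 (mod 4), so reciprocity gives (119/143) = -(143/119). Reduce: 143 ≡ 24 (mod 119). Now have (24/119).
Factor out 2: 24 = 2^3·3. Since 119 ≡ 7 (mod 8), (2/119) = +1, and (2/119)^3 = +1. Now have (3/119).
Both 3 ≡ 3 and 119 ≡ 3 (mod 4), so reciprocity gives (3/119) = -(119/3). Reduce: 119 ≡ 2 (mod 3). Now have -(2/3).
Factor out 2: 2 = 2. Since 3 ≡ 3 (mod 8), (2/3) = -1. Now have (1/3).
(1/3) = 1. Collecting the sign factors: 1.
Product: (-1)·(1) = -1.

-1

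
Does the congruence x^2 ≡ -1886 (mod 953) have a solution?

Reduce the numerator: -1886 ≡ 20 (mod 953), so (-1886/953) = (20/953).
Factor out 2: 20 = 2^2·5. Since 953 ≡ 1 (mod 8), (2/953) = +1, and (2/953)^2 = +1. Now have (5/953).
5 ≡ 1 (mod 4), so quadratic reciprocity gives (5/953) = (953/5). Reduce: 953 ≡ 3 (mod 5). Now have (3/5).
5 ≡ 1 (mod 4), so quadratic reciprocity gives (3/5) = (5/3). Reduce: 5 ≡ 2 (mod 3). Now have (2/3).
Factor out 2: 2 = 2. Since 3 ≡ 3 (mod 8), (2/3) = -1. Now have -(1/3).
(1/3) = 1. Collecting the sign factors: -1.
(-1886/953) = -1, and 953 is prime, so -1886 is not a quadratic residue mod 953.

no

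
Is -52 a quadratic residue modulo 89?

no

(-52/89)
  = (37/89)    [-52 ≡ 37 mod 89]
  = (89/37)    [QR: 37 ≡ 1 mod 4, sign kept]
  = (15/37)    [89 ≡ 15 mod 37]
  = (37/15)    [QR: 37 ≡ 1 mod 4, sign kept]
  = (7/15)    [37 ≡ 7 mod 15]
  = -(15/7)    [QR: both ≡ 3 mod 4, sign flips]
  = -(1/7)    [15 ≡ 1 mod 7]
  = -1    [(1/7) = 1]
(-52/89) = -1, and 89 is prime, so -52 is not a quadratic residue mod 89.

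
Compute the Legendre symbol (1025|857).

1

Reduce the numerator: 1025 ≡ 168 (mod 857), so (1025|857) = (168|857).
Factor out 2: 168 = 2^3·21. Since 857 ≡ 1 (mod 8), (2|857) = +1, and (2|857)^3 = +1. Now have (21|857).
21 ≡ 1 (mod 4), so quadratic reciprocity gives (21|857) = (857|21). Reduce: 857 ≡ 17 (mod 21). Now have (17|21).
17 ≡ 1 (mod 4), so quadratic reciprocity gives (17|21) = (21|17). Reduce: 21 ≡ 4 (mod 17). Now have (4|17).
Factor out 2: 4 = 2^2. Since 17 ≡ 1 (mod 8), (2|17) = +1, and (2|17)^2 = +1. Now have (1|17).
(1|17) = 1. Collecting the sign factors: 1.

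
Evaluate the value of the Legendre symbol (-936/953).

(-936/953)
  = (17/953)    [-936 ≡ 17 mod 953]
  = (953/17)    [QR: 17 ≡ 1 mod 4, sign kept]
  = (1/17)    [953 ≡ 1 mod 17]
  = 1    [(1/17) = 1]

1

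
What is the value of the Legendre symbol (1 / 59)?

1

(1 / 59)
  = 1    [(1 / 59) = 1]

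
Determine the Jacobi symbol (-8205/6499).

-1

(-8205/6499)
  = (4793/6499)    [-8205 ≡ 4793 mod 6499]
  = (6499/4793)    [QR: 4793 ≡ 1 mod 4, sign kept]
  = (1706/4793)    [6499 ≡ 1706 mod 4793]
  = (853/4793)    [4793 ≡ 1 mod 8 ⇒ (2/4793) = +1]
  = (4793/853)    [QR: 853 ≡ 1 mod 4, sign kept]
  = (528/853)    [4793 ≡ 528 mod 853]
  = (33/853)    [853 ≡ 5 mod 8 ⇒ (2/853)^4 = +1]
  = (853/33)    [QR: 33 ≡ 1 mod 4, sign kept]
  = (28/33)    [853 ≡ 28 mod 33]
  = (7/33)    [33 ≡ 1 mod 8 ⇒ (2/33)^2 = +1]
  = (33/7)    [QR: 33 ≡ 1 mod 4, sign kept]
  = (5/7)    [33 ≡ 5 mod 7]
  = (7/5)    [QR: 5 ≡ 1 mod 4, sign kept]
  = (2/5)    [7 ≡ 2 mod 5]
  = -(1/5)    [5 ≡ 5 mod 8 ⇒ (2/5) = -1]
  = -1    [(1/5) = 1]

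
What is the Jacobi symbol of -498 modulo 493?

-1

(-498|493)
  = (498|493)    [493 ≡ 1 mod 4 ⇒ (-1|493) = +1]
  = (5|493)    [498 ≡ 5 mod 493]
  = (493|5)    [QR: 5 ≡ 1 mod 4, sign kept]
  = (3|5)    [493 ≡ 3 mod 5]
  = (5|3)    [QR: 5 ≡ 1 mod 4, sign kept]
  = (2|3)    [5 ≡ 2 mod 3]
  = -(1|3)    [3 ≡ 3 mod 8 ⇒ (2|3) = -1]
  = -1    [(1|3) = 1]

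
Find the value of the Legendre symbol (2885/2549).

-1

Reduce the numerator: 2885 ≡ 336 (mod 2549), so (2885/2549) = (336/2549).
Factor out 2: 336 = 2^4·21. Since 2549 ≡ 5 (mod 8), (2/2549) = -1, and (2/2549)^4 = +1. Now have (21/2549).
21 ≡ 1 (mod 4), so quadratic reciprocity gives (21/2549) = (2549/21). Reduce: 2549 ≡ 8 (mod 21). Now have (8/21).
Factor out 2: 8 = 2^3. Since 21 ≡ 5 (mod 8), (2/21) = -1, and (2/21)^3 = -1. Now have -(1/21).
(1/21) = 1. Collecting the sign factors: -1.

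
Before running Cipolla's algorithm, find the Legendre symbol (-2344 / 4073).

Reduce the numerator: -2344 ≡ 1729 (mod 4073), so (-2344 / 4073) = (1729 / 4073).
1729 ≡ 1 (mod 4), so quadratic reciprocity gives (1729 / 4073) = (4073 / 1729). Reduce: 4073 ≡ 615 (mod 1729). Now have (615 / 1729).
1729 ≡ 1 (mod 4), so quadratic reciprocity gives (615 / 1729) = (1729 / 615). Reduce: 1729 ≡ 499 (mod 615). Now have (499 / 615).
Both 499 ≡ 3 and 615 ≡ 3 (mod 4), so reciprocity gives (499 / 615) = -(615 / 499). Reduce: 615 ≡ 116 (mod 499). Now have -(116 / 499).
Factor out 2: 116 = 2^2·29. Since 499 ≡ 3 (mod 8), (2 / 499) = -1, and (2 / 499)^2 = +1. Now have -(29 / 499).
29 ≡ 1 (mod 4), so quadratic reciprocity gives (29 / 499) = (499 / 29). Reduce: 499 ≡ 6 (mod 29). Now have -(6 / 29).
Factor out 2: 6 = 2·3. Since 29 ≡ 5 (mod 8), (2 / 29) = -1. Now have (3 / 29).
29 ≡ 1 (mod 4), so quadratic reciprocity gives (3 / 29) = (29 / 3). Reduce: 29 ≡ 2 (mod 3). Now have (2 / 3).
Factor out 2: 2 = 2. Since 3 ≡ 3 (mod 8), (2 / 3) = -1. Now have -(1 / 3).
(1 / 3) = 1. Collecting the sign factors: -1.

-1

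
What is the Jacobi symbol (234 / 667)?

Factor out 2: 234 = 2·117. Since 667 ≡ 3 (mod 8), (2 / 667) = -1. Now have -(117 / 667).
117 ≡ 1 (mod 4), so quadratic reciprocity gives (117 / 667) = (667 / 117). Reduce: 667 ≡ 82 (mod 117). Now have -(82 / 117).
Factor out 2: 82 = 2·41. Since 117 ≡ 5 (mod 8), (2 / 117) = -1. Now have (41 / 117).
41 ≡ 1 (mod 4), so quadratic reciprocity gives (41 / 117) = (117 / 41). Reduce: 117 ≡ 35 (mod 41). Now have (35 / 41).
41 ≡ 1 (mod 4), so quadratic reciprocity gives (35 / 41) = (41 / 35). Reduce: 41 ≡ 6 (mod 35). Now have (6 / 35).
Factor out 2: 6 = 2·3. Since 35 ≡ 3 (mod 8), (2 / 35) = -1. Now have -(3 / 35).
Both 3 ≡ 3 and 35 ≡ 3 (mod 4), so reciprocity gives (3 / 35) = -(35 / 3). Reduce: 35 ≡ 2 (mod 3). Now have (2 / 3).
Factor out 2: 2 = 2. Since 3 ≡ 3 (mod 8), (2 / 3) = -1. Now have -(1 / 3).
(1 / 3) = 1. Collecting the sign factors: -1.

-1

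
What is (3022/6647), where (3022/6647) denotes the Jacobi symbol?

1

Factor out 2: 3022 = 2·1511. Since 6647 ≡ 7 (mod 8), (2/6647) = +1. Now have (1511/6647).
Both 1511 ≡ 3 and 6647 ≡ 3 (mod 4), so reciprocity gives (1511/6647) = -(6647/1511). Reduce: 6647 ≡ 603 (mod 1511). Now have -(603/1511).
Both 603 ≡ 3 and 1511 ≡ 3 (mod 4), so reciprocity gives (603/1511) = -(1511/603). Reduce: 1511 ≡ 305 (mod 603). Now have (305/603).
305 ≡ 1 (mod 4), so quadratic reciprocity gives (305/603) = (603/305). Reduce: 603 ≡ 298 (mod 305). Now have (298/305).
Factor out 2: 298 = 2·149. Since 305 ≡ 1 (mod 8), (2/305) = +1. Now have (149/305).
149 ≡ 1 (mod 4), so quadratic reciprocity gives (149/305) = (305/149). Reduce: 305 ≡ 7 (mod 149). Now have (7/149).
149 ≡ 1 (mod 4), so quadratic reciprocity gives (7/149) = (149/7). Reduce: 149 ≡ 2 (mod 7). Now have (2/7).
Factor out 2: 2 = 2. Since 7 ≡ 7 (mod 8), (2/7) = +1. Now have (1/7).
(1/7) = 1. Collecting the sign factors: 1.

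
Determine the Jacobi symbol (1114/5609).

1

Factor out 2: 1114 = 2·557. Since 5609 ≡ 1 (mod 8), (2/5609) = +1. Now have (557/5609).
557 ≡ 1 (mod 4), so quadratic reciprocity gives (557/5609) = (5609/557). Reduce: 5609 ≡ 39 (mod 557). Now have (39/557).
557 ≡ 1 (mod 4), so quadratic reciprocity gives (39/557) = (557/39). Reduce: 557 ≡ 11 (mod 39). Now have (11/39).
Both 11 ≡ 3 and 39 ≡ 3 (mod 4), so reciprocity gives (11/39) = -(39/11). Reduce: 39 ≡ 6 (mod 11). Now have -(6/11).
Factor out 2: 6 = 2·3. Since 11 ≡ 3 (mod 8), (2/11) = -1. Now have (3/11).
Both 3 ≡ 3 and 11 ≡ 3 (mod 4), so reciprocity gives (3/11) = -(11/3). Reduce: 11 ≡ 2 (mod 3). Now have -(2/3).
Factor out 2: 2 = 2. Since 3 ≡ 3 (mod 8), (2/3) = -1. Now have (1/3).
(1/3) = 1. Collecting the sign factors: 1.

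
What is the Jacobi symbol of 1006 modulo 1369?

(1006/1369)
  = (503/1369)    [1369 ≡ 1 mod 8 ⇒ (2/1369) = +1]
  = (1369/503)    [QR: 1369 ≡ 1 mod 4, sign kept]
  = (363/503)    [1369 ≡ 363 mod 503]
  = -(503/363)    [QR: both ≡ 3 mod 4, sign flips]
  = -(140/363)    [503 ≡ 140 mod 363]
  = -(35/363)    [363 ≡ 3 mod 8 ⇒ (2/363)^2 = +1]
  = (363/35)    [QR: both ≡ 3 mod 4, sign flips]
  = (13/35)    [363 ≡ 13 mod 35]
  = (35/13)    [QR: 13 ≡ 1 mod 4, sign kept]
  = (9/13)    [35 ≡ 9 mod 13]
  = (13/9)    [QR: 9 ≡ 1 mod 4, sign kept]
  = (4/9)    [13 ≡ 4 mod 9]
  = (1/9)    [9 ≡ 1 mod 8 ⇒ (2/9)^2 = +1]
  = 1    [(1/9) = 1]

1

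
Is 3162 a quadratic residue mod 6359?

(3162|6359)
  = (1581|6359)    [6359 ≡ 7 mod 8 ⇒ (2|6359) = +1]
  = (6359|1581)    [QR: 1581 ≡ 1 mod 4, sign kept]
  = (35|1581)    [6359 ≡ 35 mod 1581]
  = (1581|35)    [QR: 1581 ≡ 1 mod 4, sign kept]
  = (6|35)    [1581 ≡ 6 mod 35]
  = -(3|35)    [35 ≡ 3 mod 8 ⇒ (2|35) = -1]
  = (35|3)    [QR: both ≡ 3 mod 4, sign flips]
  = (2|3)    [35 ≡ 2 mod 3]
  = -(1|3)    [3 ≡ 3 mod 8 ⇒ (2|3) = -1]
  = -1    [(1|3) = 1]
The Legendre symbol is -1, so x^2 ≡ 3162 (mod 6359) has no solution.

no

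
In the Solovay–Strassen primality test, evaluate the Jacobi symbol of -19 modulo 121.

(-19|121)
  = (19|121)    [121 ≡ 1 mod 4 ⇒ (-1|121) = +1]
  = (121|19)    [QR: 121 ≡ 1 mod 4, sign kept]
  = (7|19)    [121 ≡ 7 mod 19]
  = -(19|7)    [QR: both ≡ 3 mod 4, sign flips]
  = -(5|7)    [19 ≡ 5 mod 7]
  = -(7|5)    [QR: 5 ≡ 1 mod 4, sign kept]
  = -(2|5)    [7 ≡ 2 mod 5]
  = (1|5)    [5 ≡ 5 mod 8 ⇒ (2|5) = -1]
  = 1    [(1|5) = 1]

1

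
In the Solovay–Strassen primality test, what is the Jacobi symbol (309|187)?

-1

(309|187)
  = (122|187)    [309 ≡ 122 mod 187]
  = -(61|187)    [187 ≡ 3 mod 8 ⇒ (2|187) = -1]
  = -(187|61)    [QR: 61 ≡ 1 mod 4, sign kept]
  = -(4|61)    [187 ≡ 4 mod 61]
  = -(1|61)    [61 ≡ 5 mod 8 ⇒ (2|61)^2 = +1]
  = -1    [(1|61) = 1]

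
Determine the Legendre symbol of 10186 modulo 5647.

(10186/5647)
  = (4539/5647)    [10186 ≡ 4539 mod 5647]
  = -(5647/4539)    [QR: both ≡ 3 mod 4, sign flips]
  = -(1108/4539)    [5647 ≡ 1108 mod 4539]
  = -(277/4539)    [4539 ≡ 3 mod 8 ⇒ (2/4539)^2 = +1]
  = -(4539/277)    [QR: 277 ≡ 1 mod 4, sign kept]
  = -(107/277)    [4539 ≡ 107 mod 277]
  = -(277/107)    [QR: 277 ≡ 1 mod 4, sign kept]
  = -(63/107)    [277 ≡ 63 mod 107]
  = (107/63)    [QR: both ≡ 3 mod 4, sign flips]
  = (44/63)    [107 ≡ 44 mod 63]
  = (11/63)    [63 ≡ 7 mod 8 ⇒ (2/63)^2 = +1]
  = -(63/11)    [QR: both ≡ 3 mod 4, sign flips]
  = -(8/11)    [63 ≡ 8 mod 11]
  = (1/11)    [11 ≡ 3 mod 8 ⇒ (2/11)^3 = -1]
  = 1    [(1/11) = 1]

1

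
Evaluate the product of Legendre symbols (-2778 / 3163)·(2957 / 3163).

By multiplicativity, (-2778·2957 / 3163) = (-2778 / 3163)·(2957 / 3163).
First factor (-2778 / 3163):
Pull out -1: (-2778 / 3163) = (-1 / 3163)·(2778 / 3163). Since 3163 ≡ 3 (mod 4), (-1 / 3163) = -1. Now have -(2778 / 3163).
Factor out 2: 2778 = 2·1389. Since 3163 ≡ 3 (mod 8), (2 / 3163) = -1. Now have (1389 / 3163).
1389 ≡ 1 (mod 4), so quadratic reciprocity gives (1389 / 3163) = (3163 / 1389). Reduce: 3163 ≡ 385 (mod 1389). Now have (385 / 1389).
385 ≡ 1 (mod 4), so quadratic reciprocity gives (385 / 1389) = (1389 / 385). Reduce: 1389 ≡ 234 (mod 385). Now have (234 / 385).
Factor out 2: 234 = 2·117. Since 385 ≡ 1 (mod 8), (2 / 385) = +1. Now have (117 / 385).
117 ≡ 1 (mod 4), so quadratic reciprocity gives (117 / 385) = (385 / 117). Reduce: 385 ≡ 34 (mod 117). Now have (34 / 117).
Factor out 2: 34 = 2·17. Since 117 ≡ 5 (mod 8), (2 / 117) = -1. Now have -(17 / 117).
17 ≡ 1 (mod 4), so quadratic reciprocity gives (17 / 117) = (117 / 17). Reduce: 117 ≡ 15 (mod 17). Now have -(15 / 17).
17 ≡ 1 (mod 4), so quadratic reciprocity gives (15 / 17) = (17 / 15). Reduce: 17 ≡ 2 (mod 15). Now have -(2 / 15).
Factor out 2: 2 = 2. Since 15 ≡ 7 (mod 8), (2 / 15) = +1. Now have -(1 / 15).
(1 / 15) = 1. Collecting the sign factors: -1.
Second factor (2957 / 3163):
2957 ≡ 1 (mod 4), so quadratic reciprocity gives (2957 / 3163) = (3163 / 2957). Reduce: 3163 ≡ 206 (mod 2957). Now have (206 / 2957).
Factor out 2: 206 = 2·103. Since 2957 ≡ 5 (mod 8), (2 / 2957) = -1. Now have -(103 / 2957).
2957 ≡ 1 (mod 4), so quadratic reciprocity gives (103 / 2957) = (2957 / 103). Reduce: 2957 ≡ 73 (mod 103). Now have -(73 / 103).
73 ≡ 1 (mod 4), so quadratic reciprocity gives (73 / 103) = (103 / 73). Reduce: 103 ≡ 30 (mod 73). Now have -(30 / 73).
Factor out 2: 30 = 2·15. Since 73 ≡ 1 (mod 8), (2 / 73) = +1. Now have -(15 / 73).
73 ≡ 1 (mod 4), so quadratic reciprocity gives (15 / 73) = (73 / 15). Reduce: 73 ≡ 13 (mod 15). Now have -(13 / 15).
13 ≡ 1 (mod 4), so quadratic reciprocity gives (13 / 15) = (15 / 13). Reduce: 15 ≡ 2 (mod 13). Now have -(2 / 13).
Factor out 2: 2 = 2. Since 13 ≡ 5 (mod 8), (2 / 13) = -1. Now have (1 / 13).
(1 / 13) = 1. Collecting the sign factors: 1.
Product: (-1)·(1) = -1.

-1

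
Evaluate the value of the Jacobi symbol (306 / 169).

1

Reduce the numerator: 306 ≡ 137 (mod 169), so (306 / 169) = (137 / 169).
137 ≡ 1 (mod 4), so quadratic reciprocity gives (137 / 169) = (169 / 137). Reduce: 169 ≡ 32 (mod 137). Now have (32 / 137).
Factor out 2: 32 = 2^5. Since 137 ≡ 1 (mod 8), (2 / 137) = +1, and (2 / 137)^5 = +1. Now have (1 / 137).
(1 / 137) = 1. Collecting the sign factors: 1.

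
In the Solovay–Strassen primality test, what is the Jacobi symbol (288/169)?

(288/169)
  = (119/169)    [288 ≡ 119 mod 169]
  = (169/119)    [QR: 169 ≡ 1 mod 4, sign kept]
  = (50/119)    [169 ≡ 50 mod 119]
  = (25/119)    [119 ≡ 7 mod 8 ⇒ (2/119) = +1]
  = (119/25)    [QR: 25 ≡ 1 mod 4, sign kept]
  = (19/25)    [119 ≡ 19 mod 25]
  = (25/19)    [QR: 25 ≡ 1 mod 4, sign kept]
  = (6/19)    [25 ≡ 6 mod 19]
  = -(3/19)    [19 ≡ 3 mod 8 ⇒ (2/19) = -1]
  = (19/3)    [QR: both ≡ 3 mod 4, sign flips]
  = (1/3)    [19 ≡ 1 mod 3]
  = 1    [(1/3) = 1]

1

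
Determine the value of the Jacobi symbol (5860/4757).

-1

Reduce the numerator: 5860 ≡ 1103 (mod 4757), so (5860/4757) = (1103/4757).
4757 ≡ 1 (mod 4), so quadratic reciprocity gives (1103/4757) = (4757/1103). Reduce: 4757 ≡ 345 (mod 1103). Now have (345/1103).
345 ≡ 1 (mod 4), so quadratic reciprocity gives (345/1103) = (1103/345). Reduce: 1103 ≡ 68 (mod 345). Now have (68/345).
Factor out 2: 68 = 2^2·17. Since 345 ≡ 1 (mod 8), (2/345) = +1, and (2/345)^2 = +1. Now have (17/345).
17 ≡ 1 (mod 4), so quadratic reciprocity gives (17/345) = (345/17). Reduce: 345 ≡ 5 (mod 17). Now have (5/17).
5 ≡ 1 (mod 4), so quadratic reciprocity gives (5/17) = (17/5). Reduce: 17 ≡ 2 (mod 5). Now have (2/5).
Factor out 2: 2 = 2. Since 5 ≡ 5 (mod 8), (2/5) = -1. Now have -(1/5).
(1/5) = 1. Collecting the sign factors: -1.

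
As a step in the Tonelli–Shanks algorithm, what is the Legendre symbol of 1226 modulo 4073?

(1226|4073)
  = (613|4073)    [4073 ≡ 1 mod 8 ⇒ (2|4073) = +1]
  = (4073|613)    [QR: 613 ≡ 1 mod 4, sign kept]
  = (395|613)    [4073 ≡ 395 mod 613]
  = (613|395)    [QR: 613 ≡ 1 mod 4, sign kept]
  = (218|395)    [613 ≡ 218 mod 395]
  = -(109|395)    [395 ≡ 3 mod 8 ⇒ (2|395) = -1]
  = -(395|109)    [QR: 109 ≡ 1 mod 4, sign kept]
  = -(68|109)    [395 ≡ 68 mod 109]
  = -(17|109)    [109 ≡ 5 mod 8 ⇒ (2|109)^2 = +1]
  = -(109|17)    [QR: 17 ≡ 1 mod 4, sign kept]
  = -(7|17)    [109 ≡ 7 mod 17]
  = -(17|7)    [QR: 17 ≡ 1 mod 4, sign kept]
  = -(3|7)    [17 ≡ 3 mod 7]
  = (7|3)    [QR: both ≡ 3 mod 4, sign flips]
  = (1|3)    [7 ≡ 1 mod 3]
  = 1    [(1|3) = 1]

1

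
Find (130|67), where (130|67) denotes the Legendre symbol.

-1

(130|67)
  = (63|67)    [130 ≡ 63 mod 67]
  = -(67|63)    [QR: both ≡ 3 mod 4, sign flips]
  = -(4|63)    [67 ≡ 4 mod 63]
  = -(1|63)    [63 ≡ 7 mod 8 ⇒ (2|63)^2 = +1]
  = -1    [(1|63) = 1]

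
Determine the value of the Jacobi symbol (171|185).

-1

(171|185)
  = (185|171)    [QR: 185 ≡ 1 mod 4, sign kept]
  = (14|171)    [185 ≡ 14 mod 171]
  = -(7|171)    [171 ≡ 3 mod 8 ⇒ (2|171) = -1]
  = (171|7)    [QR: both ≡ 3 mod 4, sign flips]
  = (3|7)    [171 ≡ 3 mod 7]
  = -(7|3)    [QR: both ≡ 3 mod 4, sign flips]
  = -(1|3)    [7 ≡ 1 mod 3]
  = -1    [(1|3) = 1]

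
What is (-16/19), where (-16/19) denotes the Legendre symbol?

(-16/19)
  = -(16/19)    [19 ≡ 3 mod 4 ⇒ (-1/19) = -1]
  = -(1/19)    [19 ≡ 3 mod 8 ⇒ (2/19)^4 = +1]
  = -1    [(1/19) = 1]

-1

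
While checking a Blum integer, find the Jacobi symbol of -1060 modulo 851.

(-1060|851)
  = (642|851)    [-1060 ≡ 642 mod 851]
  = -(321|851)    [851 ≡ 3 mod 8 ⇒ (2|851) = -1]
  = -(851|321)    [QR: 321 ≡ 1 mod 4, sign kept]
  = -(209|321)    [851 ≡ 209 mod 321]
  = -(321|209)    [QR: 209 ≡ 1 mod 4, sign kept]
  = -(112|209)    [321 ≡ 112 mod 209]
  = -(7|209)    [209 ≡ 1 mod 8 ⇒ (2|209)^4 = +1]
  = -(209|7)    [QR: 209 ≡ 1 mod 4, sign kept]
  = -(6|7)    [209 ≡ 6 mod 7]
  = -(3|7)    [7 ≡ 7 mod 8 ⇒ (2|7) = +1]
  = (7|3)    [QR: both ≡ 3 mod 4, sign flips]
  = (1|3)    [7 ≡ 1 mod 3]
  = 1    [(1|3) = 1]

1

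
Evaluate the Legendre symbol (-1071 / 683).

-1

Reduce the numerator: -1071 ≡ 295 (mod 683), so (-1071 / 683) = (295 / 683).
Both 295 ≡ 3 and 683 ≡ 3 (mod 4), so reciprocity gives (295 / 683) = -(683 / 295). Reduce: 683 ≡ 93 (mod 295). Now have -(93 / 295).
93 ≡ 1 (mod 4), so quadratic reciprocity gives (93 / 295) = (295 / 93). Reduce: 295 ≡ 16 (mod 93). Now have -(16 / 93).
Factor out 2: 16 = 2^4. Since 93 ≡ 5 (mod 8), (2 / 93) = -1, and (2 / 93)^4 = +1. Now have -(1 / 93).
(1 / 93) = 1. Collecting the sign factors: -1.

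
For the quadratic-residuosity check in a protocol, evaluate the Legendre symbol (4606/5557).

Factor out 2: 4606 = 2·2303. Since 5557 ≡ 5 (mod 8), (2/5557) = -1. Now have -(2303/5557).
5557 ≡ 1 (mod 4), so quadratic reciprocity gives (2303/5557) = (5557/2303). Reduce: 5557 ≡ 951 (mod 2303). Now have -(951/2303).
Both 951 ≡ 3 and 2303 ≡ 3 (mod 4), so reciprocity gives (951/2303) = -(2303/951). Reduce: 2303 ≡ 401 (mod 951). Now have (401/951).
401 ≡ 1 (mod 4), so quadratic reciprocity gives (401/951) = (951/401). Reduce: 951 ≡ 149 (mod 401). Now have (149/401).
149 ≡ 1 (mod 4), so quadratic reciprocity gives (149/401) = (401/149). Reduce: 401 ≡ 103 (mod 149). Now have (103/149).
149 ≡ 1 (mod 4), so quadratic reciprocity gives (103/149) = (149/103). Reduce: 149 ≡ 46 (mod 103). Now have (46/103).
Factor out 2: 46 = 2·23. Since 103 ≡ 7 (mod 8), (2/103) = +1. Now have (23/103).
Both 23 ≡ 3 and 103 ≡ 3 (mod 4), so reciprocity gives (23/103) = -(103/23). Reduce: 103 ≡ 11 (mod 23). Now have -(11/23).
Both 11 ≡ 3 and 23 ≡ 3 (mod 4), so reciprocity gives (11/23) = -(23/11). Reduce: 23 ≡ 1 (mod 11). Now have (1/11).
(1/11) = 1. Collecting the sign factors: 1.

1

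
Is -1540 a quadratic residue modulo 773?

(-1540|773)
  = (1540|773)    [773 ≡ 1 mod 4 ⇒ (-1|773) = +1]
  = (767|773)    [1540 ≡ 767 mod 773]
  = (773|767)    [QR: 773 ≡ 1 mod 4, sign kept]
  = (6|767)    [773 ≡ 6 mod 767]
  = (3|767)    [767 ≡ 7 mod 8 ⇒ (2|767) = +1]
  = -(767|3)    [QR: both ≡ 3 mod 4, sign flips]
  = -(2|3)    [767 ≡ 2 mod 3]
  = (1|3)    [3 ≡ 3 mod 8 ⇒ (2|3) = -1]
  = 1    [(1|3) = 1]
(-1540|773) = 1, and 773 is prime, so -1540 is a quadratic residue mod 773.

yes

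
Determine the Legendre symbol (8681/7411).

-1

Reduce the numerator: 8681 ≡ 1270 (mod 7411), so (8681/7411) = (1270/7411).
Factor out 2: 1270 = 2·635. Since 7411 ≡ 3 (mod 8), (2/7411) = -1. Now have -(635/7411).
Both 635 ≡ 3 and 7411 ≡ 3 (mod 4), so reciprocity gives (635/7411) = -(7411/635). Reduce: 7411 ≡ 426 (mod 635). Now have (426/635).
Factor out 2: 426 = 2·213. Since 635 ≡ 3 (mod 8), (2/635) = -1. Now have -(213/635).
213 ≡ 1 (mod 4), so quadratic reciprocity gives (213/635) = (635/213). Reduce: 635 ≡ 209 (mod 213). Now have -(209/213).
209 ≡ 1 (mod 4), so quadratic reciprocity gives (209/213) = (213/209). Reduce: 213 ≡ 4 (mod 209). Now have -(4/209).
Factor out 2: 4 = 2^2. Since 209 ≡ 1 (mod 8), (2/209) = +1, and (2/209)^2 = +1. Now have -(1/209).
(1/209) = 1. Collecting the sign factors: -1.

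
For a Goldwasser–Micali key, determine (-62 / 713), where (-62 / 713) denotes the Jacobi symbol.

(-62 / 713)
  = (651 / 713)    [-62 ≡ 651 mod 713]
  = (713 / 651)    [QR: 713 ≡ 1 mod 4, sign kept]
  = (62 / 651)    [713 ≡ 62 mod 651]
  = -(31 / 651)    [651 ≡ 3 mod 8 ⇒ (2 / 651) = -1]
  = (651 / 31)    [QR: both ≡ 3 mod 4, sign flips]
  = (0 / 31)    [651 ≡ 0 mod 31]
  = 0    [numerator 0, gcd > 1]

0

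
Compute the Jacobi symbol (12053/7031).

-1

Reduce the numerator: 12053 ≡ 5022 (mod 7031), so (12053/7031) = (5022/7031).
Factor out 2: 5022 = 2·2511. Since 7031 ≡ 7 (mod 8), (2/7031) = +1. Now have (2511/7031).
Both 2511 ≡ 3 and 7031 ≡ 3 (mod 4), so reciprocity gives (2511/7031) = -(7031/2511). Reduce: 7031 ≡ 2009 (mod 2511). Now have -(2009/2511).
2009 ≡ 1 (mod 4), so quadratic reciprocity gives (2009/2511) = (2511/2009). Reduce: 2511 ≡ 502 (mod 2009). Now have -(502/2009).
Factor out 2: 502 = 2·251. Since 2009 ≡ 1 (mod 8), (2/2009) = +1. Now have -(251/2009).
2009 ≡ 1 (mod 4), so quadratic reciprocity gives (251/2009) = (2009/251). Reduce: 2009 ≡ 1 (mod 251). Now have -(1/251).
(1/251) = 1. Collecting the sign factors: -1.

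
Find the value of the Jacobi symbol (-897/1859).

0

Pull out -1: (-897/1859) = (-1/1859)·(897/1859). Since 1859 ≡ 3 (mod 4), (-1/1859) = -1. Now have -(897/1859).
897 ≡ 1 (mod 4), so quadratic reciprocity gives (897/1859) = (1859/897). Reduce: 1859 ≡ 65 (mod 897). Now have -(65/897).
65 ≡ 1 (mod 4), so quadratic reciprocity gives (65/897) = (897/65). Reduce: 897 ≡ 52 (mod 65). Now have -(52/65).
Factor out 2: 52 = 2^2·13. Since 65 ≡ 1 (mod 8), (2/65) = +1, and (2/65)^2 = +1. Now have -(13/65).
13 ≡ 1 (mod 4), so quadratic reciprocity gives (13/65) = (65/13). Reduce: 65 ≡ 0 (mod 13). Now have -(0/13).
The numerator is now 0 with denominator 13 > 1: the symbol is 0.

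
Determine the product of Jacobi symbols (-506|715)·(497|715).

0

By multiplicativity, (-506·497|715) = (-506|715)·(497|715).
First factor (-506|715):
(-506|715)
  = (209|715)    [-506 ≡ 209 mod 715]
  = (715|209)    [QR: 209 ≡ 1 mod 4, sign kept]
  = (88|209)    [715 ≡ 88 mod 209]
  = (11|209)    [209 ≡ 1 mod 8 ⇒ (2|209)^3 = +1]
  = (209|11)    [QR: 209 ≡ 1 mod 4, sign kept]
  = (0|11)    [209 ≡ 0 mod 11]
  = 0    [numerator 0, gcd > 1]
Second factor (497|715):
(497|715)
  = (715|497)    [QR: 497 ≡ 1 mod 4, sign kept]
  = (218|497)    [715 ≡ 218 mod 497]
  = (109|497)    [497 ≡ 1 mod 8 ⇒ (2|497) = +1]
  = (497|109)    [QR: 109 ≡ 1 mod 4, sign kept]
  = (61|109)    [497 ≡ 61 mod 109]
  = (109|61)    [QR: 61 ≡ 1 mod 4, sign kept]
  = (48|61)    [109 ≡ 48 mod 61]
  = (3|61)    [61 ≡ 5 mod 8 ⇒ (2|61)^4 = +1]
  = (61|3)    [QR: 61 ≡ 1 mod 4, sign kept]
  = (1|3)    [61 ≡ 1 mod 3]
  = 1    [(1|3) = 1]
Product: (0)·(1) = 0.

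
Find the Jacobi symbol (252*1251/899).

-1

By multiplicativity, (252·1251/899) = (252/899)·(1251/899).
First factor (252/899):
(252/899)
  = (63/899)    [899 ≡ 3 mod 8 ⇒ (2/899)^2 = +1]
  = -(899/63)    [QR: both ≡ 3 mod 4, sign flips]
  = -(17/63)    [899 ≡ 17 mod 63]
  = -(63/17)    [QR: 17 ≡ 1 mod 4, sign kept]
  = -(12/17)    [63 ≡ 12 mod 17]
  = -(3/17)    [17 ≡ 1 mod 8 ⇒ (2/17)^2 = +1]
  = -(17/3)    [QR: 17 ≡ 1 mod 4, sign kept]
  = -(2/3)    [17 ≡ 2 mod 3]
  = (1/3)    [3 ≡ 3 mod 8 ⇒ (2/3) = -1]
  = 1    [(1/3) = 1]
Second factor (1251/899):
(1251/899)
  = (352/899)    [1251 ≡ 352 mod 899]
  = -(11/899)    [899 ≡ 3 mod 8 ⇒ (2/899)^5 = -1]
  = (899/11)    [QR: both ≡ 3 mod 4, sign flips]
  = (8/11)    [899 ≡ 8 mod 11]
  = -(1/11)    [11 ≡ 3 mod 8 ⇒ (2/11)^3 = -1]
  = -1    [(1/11) = 1]
Product: (1)·(-1) = -1.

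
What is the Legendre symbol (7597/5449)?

-1

(7597/5449)
  = (2148/5449)    [7597 ≡ 2148 mod 5449]
  = (537/5449)    [5449 ≡ 1 mod 8 ⇒ (2/5449)^2 = +1]
  = (5449/537)    [QR: 537 ≡ 1 mod 4, sign kept]
  = (79/537)    [5449 ≡ 79 mod 537]
  = (537/79)    [QR: 537 ≡ 1 mod 4, sign kept]
  = (63/79)    [537 ≡ 63 mod 79]
  = -(79/63)    [QR: both ≡ 3 mod 4, sign flips]
  = -(16/63)    [79 ≡ 16 mod 63]
  = -(1/63)    [63 ≡ 7 mod 8 ⇒ (2/63)^4 = +1]
  = -1    [(1/63) = 1]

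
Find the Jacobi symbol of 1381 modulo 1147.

-1

Reduce the numerator: 1381 ≡ 234 (mod 1147), so (1381/1147) = (234/1147).
Factor out 2: 234 = 2·117. Since 1147 ≡ 3 (mod 8), (2/1147) = -1. Now have -(117/1147).
117 ≡ 1 (mod 4), so quadratic reciprocity gives (117/1147) = (1147/117). Reduce: 1147 ≡ 94 (mod 117). Now have -(94/117).
Factor out 2: 94 = 2·47. Since 117 ≡ 5 (mod 8), (2/117) = -1. Now have (47/117).
117 ≡ 1 (mod 4), so quadratic reciprocity gives (47/117) = (117/47). Reduce: 117 ≡ 23 (mod 47). Now have (23/47).
Both 23 ≡ 3 and 47 ≡ 3 (mod 4), so reciprocity gives (23/47) = -(47/23). Reduce: 47 ≡ 1 (mod 23). Now have -(1/23).
(1/23) = 1. Collecting the sign factors: -1.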